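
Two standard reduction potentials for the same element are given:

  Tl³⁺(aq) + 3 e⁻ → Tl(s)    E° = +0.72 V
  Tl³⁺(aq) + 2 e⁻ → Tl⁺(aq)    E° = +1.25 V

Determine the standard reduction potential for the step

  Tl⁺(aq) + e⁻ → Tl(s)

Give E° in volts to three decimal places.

Sequential free energies add, so n₃E°₃ = n₁E°₁ + n₂E°₂.
With n₃ = 3, and the known step contributing 2×(+1.25) V, the unknown satisfies 1·E° = 3×(+0.72) − 2×(+1.25) = -0.340.
E° = -0.340 / 1 = -0.340 V.

-0.340 V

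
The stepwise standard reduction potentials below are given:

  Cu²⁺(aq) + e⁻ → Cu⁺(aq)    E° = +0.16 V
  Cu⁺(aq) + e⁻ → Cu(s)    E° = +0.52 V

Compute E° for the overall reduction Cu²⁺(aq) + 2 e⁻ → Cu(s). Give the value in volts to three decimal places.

+0.340 V

Adding the free-energy changes (−nFE°) of the two steps gives −n₃FE°₃ = −n₁FE°₁ − n₂FE°₂.
E°₃ = (1×+0.16 + 1×+0.52) / 2 = (+0.680) / 2 = +0.340 V.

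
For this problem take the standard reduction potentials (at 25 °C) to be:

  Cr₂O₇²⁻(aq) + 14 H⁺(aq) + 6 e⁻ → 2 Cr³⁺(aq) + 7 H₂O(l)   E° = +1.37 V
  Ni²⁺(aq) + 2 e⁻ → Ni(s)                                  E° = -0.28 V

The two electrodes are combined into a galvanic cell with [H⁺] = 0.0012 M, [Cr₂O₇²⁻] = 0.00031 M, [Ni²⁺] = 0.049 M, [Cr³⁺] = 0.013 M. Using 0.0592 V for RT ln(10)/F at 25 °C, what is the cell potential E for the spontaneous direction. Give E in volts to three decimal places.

+1.288 V

Cr₂O₇²⁻/Cr³⁺ is the cathode (higher E°), Ni²⁺/Ni the anode: E°cell = +1.37 − (-0.28) = +1.65 V, n = 6.
Overall: Cr₂O₇²⁻(aq) + 14 H⁺(aq) + 3 Ni(s) → 2 Cr³⁺(aq) + 7 H₂O(l) + 3 Ni²⁺(aq)
Q = [Cr³⁺]^2·[Ni²⁺]^3 / ([Cr₂O₇²⁻]·[H⁺]^14); log Q = 36.699.
E = E° − (0.0592/n) log Q = +1.65 − (0.0592/6)(36.699) = +1.288 V.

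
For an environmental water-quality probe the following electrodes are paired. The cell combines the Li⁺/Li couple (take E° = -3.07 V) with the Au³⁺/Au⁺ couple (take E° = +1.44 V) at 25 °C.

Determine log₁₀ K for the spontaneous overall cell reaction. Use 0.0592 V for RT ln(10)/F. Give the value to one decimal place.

Cathode: Au³⁺/Au⁺; anode: Li⁺/Li. E°cell = +4.51 V, n = 2.
log K = nE°cell / 0.0592 = (2)(+4.51) / 0.0592 = 152.4.

152.4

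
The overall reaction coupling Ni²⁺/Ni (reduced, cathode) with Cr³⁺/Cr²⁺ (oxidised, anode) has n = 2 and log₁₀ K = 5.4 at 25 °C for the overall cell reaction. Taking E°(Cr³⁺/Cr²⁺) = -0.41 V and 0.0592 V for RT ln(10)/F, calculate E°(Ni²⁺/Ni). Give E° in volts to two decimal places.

E°cell = (0.0592/n)·log K = (0.0592/2)(5.4) = +0.160 V.
Since Ni²⁺/Ni is the cathode and Cr³⁺/Cr²⁺ the anode, E°cell = E°(Ni²⁺/Ni) − E°(Cr³⁺/Cr²⁺).
So E°(Ni²⁺/Ni) = E°cell + E°(Cr³⁺/Cr²⁺) = +0.160 + (-0.41) = -0.25 V.

-0.25 V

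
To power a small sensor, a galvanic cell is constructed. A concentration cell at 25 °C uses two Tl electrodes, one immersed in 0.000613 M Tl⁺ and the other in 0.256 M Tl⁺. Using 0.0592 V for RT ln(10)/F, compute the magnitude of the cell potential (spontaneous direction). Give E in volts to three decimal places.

+0.155 V

For a concentration cell E°cell = 0. The 0.256 M side is the cathode (reduction is favoured where [Tl⁺] is higher).
With n = 1, E = −(0.0592/1) log([Tl⁺]ₐₙ/[Tl⁺]꜀ₐₜ) = −(0.0592/1) log(0.000613/0.256) = −(0.0592/1)(-2.621) = +0.155 V.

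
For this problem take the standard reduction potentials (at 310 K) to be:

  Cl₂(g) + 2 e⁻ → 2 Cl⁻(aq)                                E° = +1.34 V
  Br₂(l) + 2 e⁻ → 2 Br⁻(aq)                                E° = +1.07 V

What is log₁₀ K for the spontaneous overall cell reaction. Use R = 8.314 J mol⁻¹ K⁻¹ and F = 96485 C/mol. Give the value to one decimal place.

8.8

Cathode: Cl₂/Cl⁻; anode: Br₂/Br⁻. E°cell = (+1.34) − (+1.07) = +0.27 V, with n = 2.
ΔG° = −nFE° = −RT ln K, so ln K = nFE°/(RT) = (2)(96485)(+0.27) / ((8.314)(310)) = 20.215.
log₁₀ K = 20.215 / ln 10 = 8.8.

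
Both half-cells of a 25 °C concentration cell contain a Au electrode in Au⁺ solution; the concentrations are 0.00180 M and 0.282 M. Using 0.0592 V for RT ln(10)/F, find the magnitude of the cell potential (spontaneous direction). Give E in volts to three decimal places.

+0.130 V

For a concentration cell E°cell = 0. The 0.282 M side is the cathode (reduction is favoured where [Au⁺] is higher).
With n = 1, E = −(0.0592/1) log([Au⁺]ₐₙ/[Au⁺]꜀ₐₜ) = −(0.0592/1) log(0.0018/0.282) = −(0.0592/1)(-2.195) = +0.130 V.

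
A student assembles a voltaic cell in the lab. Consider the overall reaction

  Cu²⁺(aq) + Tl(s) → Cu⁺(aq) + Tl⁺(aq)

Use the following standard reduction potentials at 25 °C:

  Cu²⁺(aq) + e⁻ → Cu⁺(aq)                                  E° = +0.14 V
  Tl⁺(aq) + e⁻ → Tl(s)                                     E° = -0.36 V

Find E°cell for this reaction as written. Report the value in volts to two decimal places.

The Cu²⁺/Cu⁺ couple has the higher reduction potential, so it is the cathode; Tl⁺/Tl is oxidised at the anode.
E°cell = E°(cathode) − E°(anode) = (+0.14) − (-0.36) = +0.50 V.

+0.50 V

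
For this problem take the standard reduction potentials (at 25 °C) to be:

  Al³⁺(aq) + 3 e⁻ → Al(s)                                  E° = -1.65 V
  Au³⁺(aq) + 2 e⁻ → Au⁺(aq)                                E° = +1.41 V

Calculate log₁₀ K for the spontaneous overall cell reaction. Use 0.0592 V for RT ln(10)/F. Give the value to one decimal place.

Cathode: Au³⁺/Au⁺; anode: Al³⁺/Al. E°cell = +3.06 V, n = 6.
log K = nE°cell / 0.0592 = (6)(+3.06) / 0.0592 = 310.1.

310.1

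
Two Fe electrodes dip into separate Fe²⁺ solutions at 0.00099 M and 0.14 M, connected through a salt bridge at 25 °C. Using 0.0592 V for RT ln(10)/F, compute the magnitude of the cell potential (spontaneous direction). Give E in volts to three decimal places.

For a concentration cell E°cell = 0. The 0.14 M side is the cathode (reduction is favoured where [Fe²⁺] is higher).
With n = 2, E = −(0.0592/2) log([Fe²⁺]ₐₙ/[Fe²⁺]꜀ₐₜ) = −(0.0592/2) log(0.00099/0.14) = −(0.0592/2)(-2.150) = +0.064 V.

+0.064 V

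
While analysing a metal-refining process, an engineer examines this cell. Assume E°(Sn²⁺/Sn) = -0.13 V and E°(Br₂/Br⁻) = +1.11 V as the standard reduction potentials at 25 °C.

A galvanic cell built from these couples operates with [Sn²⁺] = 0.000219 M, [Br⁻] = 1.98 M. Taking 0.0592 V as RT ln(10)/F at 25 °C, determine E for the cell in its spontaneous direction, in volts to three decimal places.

Br₂/Br⁻ is the cathode (higher E°), Sn²⁺/Sn the anode: E°cell = +1.11 − (-0.13) = +1.24 V, n = 2.
Overall: Br₂(l) + Sn(s) → 2 Br⁻(aq) + Sn²⁺(aq)
Q = [Br⁻]^2·[Sn²⁺]; log Q = -3.066.
E = E° − (0.0592/n) log Q = +1.24 − (0.0592/2)(-3.066) = +1.331 V.

+1.331 V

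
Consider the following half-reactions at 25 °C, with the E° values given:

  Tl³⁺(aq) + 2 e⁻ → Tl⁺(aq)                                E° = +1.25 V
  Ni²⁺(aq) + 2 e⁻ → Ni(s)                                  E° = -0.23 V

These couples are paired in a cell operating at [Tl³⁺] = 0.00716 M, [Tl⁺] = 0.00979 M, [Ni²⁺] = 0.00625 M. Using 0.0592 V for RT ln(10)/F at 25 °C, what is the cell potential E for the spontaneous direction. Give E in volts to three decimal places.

Tl³⁺/Tl⁺ is the cathode (higher E°), Ni²⁺/Ni the anode: E°cell = +1.25 − (-0.23) = +1.48 V, n = 2.
Overall: Tl³⁺(aq) + Ni(s) → Tl⁺(aq) + Ni²⁺(aq)
Q = [Tl⁺]·[Ni²⁺] / ([Tl³⁺]); log Q = -2.068.
E = E° − (0.0592/n) log Q = +1.48 − (0.0592/2)(-2.068) = +1.541 V.

+1.541 V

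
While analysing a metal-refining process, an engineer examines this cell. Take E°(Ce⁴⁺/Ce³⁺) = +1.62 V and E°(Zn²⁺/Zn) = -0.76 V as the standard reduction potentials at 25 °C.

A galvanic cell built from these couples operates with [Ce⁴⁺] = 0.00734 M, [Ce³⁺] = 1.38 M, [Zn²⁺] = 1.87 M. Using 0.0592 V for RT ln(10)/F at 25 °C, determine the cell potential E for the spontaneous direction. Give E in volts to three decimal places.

Ce⁴⁺/Ce³⁺ is the cathode (higher E°), Zn²⁺/Zn the anode: E°cell = +1.62 − (-0.76) = +2.38 V, n = 2.
Overall: 2 Ce⁴⁺(aq) + Zn(s) → 2 Ce³⁺(aq) + Zn²⁺(aq)
Q = [Ce³⁺]^2·[Zn²⁺] / ([Ce⁴⁺]^2); log Q = 4.820.
E = E° − (0.0592/n) log Q = +2.38 − (0.0592/2)(4.820) = +2.237 V.

+2.237 V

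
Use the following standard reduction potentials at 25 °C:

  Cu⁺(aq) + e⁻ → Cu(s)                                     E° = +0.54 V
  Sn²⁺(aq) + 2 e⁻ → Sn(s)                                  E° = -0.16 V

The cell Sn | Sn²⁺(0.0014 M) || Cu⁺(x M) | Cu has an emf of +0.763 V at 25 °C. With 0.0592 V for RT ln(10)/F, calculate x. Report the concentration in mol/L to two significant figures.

Cu⁺/Cu is the cathode, Sn²⁺/Sn the anode: E°cell = +0.70 V, n = 2.
Overall reaction: 2 Cu⁺(aq) + Sn(s) → 2 Cu(s) + Sn²⁺(aq); Q = [Sn²⁺]^1/[Cu⁺]^2.
From E = E° − (0.0592/n) log Q: log Q = (E° − E)·n/0.0592 = (+0.70 − (+0.763))·2/0.0592 = -2.1284.
So 2·log[Cu⁺] = 1·log(0.0014) − log Q = -2.8539 − (-2.1284) = -0.7255; log[Cu⁺] = -0.7255 / 2 = -0.3628; [Cu⁺] = 10^(-0.3628) ≈ 0.43 M.

0.43 M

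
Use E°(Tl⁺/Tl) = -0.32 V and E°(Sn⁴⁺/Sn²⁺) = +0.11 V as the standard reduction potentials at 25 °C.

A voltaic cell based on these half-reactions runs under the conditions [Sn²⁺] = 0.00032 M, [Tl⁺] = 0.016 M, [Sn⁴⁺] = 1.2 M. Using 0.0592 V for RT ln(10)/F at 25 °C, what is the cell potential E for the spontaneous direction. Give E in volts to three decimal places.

+0.642 V

Sn⁴⁺/Sn²⁺ is the cathode (higher E°), Tl⁺/Tl the anode: E°cell = +0.11 − (-0.32) = +0.43 V, n = 2.
Overall: Sn⁴⁺(aq) + 2 Tl(s) → Sn²⁺(aq) + 2 Tl⁺(aq)
Q = [Sn²⁺]·[Tl⁺]^2 / ([Sn⁴⁺]); log Q = -7.166.
E = E° − (0.0592/n) log Q = +0.43 − (0.0592/2)(-7.166) = +0.642 V.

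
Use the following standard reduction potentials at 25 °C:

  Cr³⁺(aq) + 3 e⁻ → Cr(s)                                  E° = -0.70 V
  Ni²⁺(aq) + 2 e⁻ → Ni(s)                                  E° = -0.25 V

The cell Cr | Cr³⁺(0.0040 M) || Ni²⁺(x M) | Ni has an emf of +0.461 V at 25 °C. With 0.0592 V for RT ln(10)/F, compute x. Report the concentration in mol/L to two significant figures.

0.059 M

Ni²⁺/Ni is the cathode, Cr³⁺/Cr the anode: E°cell = +0.45 V, n = 6.
Overall reaction: 3 Ni²⁺(aq) + 2 Cr(s) → 3 Ni(s) + 2 Cr³⁺(aq); Q = [Cr³⁺]^2/[Ni²⁺]^3.
From E = E° − (0.0592/n) log Q: log Q = (E° − E)·n/0.0592 = (+0.45 − (+0.461))·6/0.0592 = -1.1149.
So 3·log[Ni²⁺] = 2·log(0.004) − log Q = -4.7959 − (-1.1149) = -3.6810; log[Ni²⁺] = -3.6810 / 3 = -1.2270; [Ni²⁺] = 10^(-1.2270) ≈ 0.059 M.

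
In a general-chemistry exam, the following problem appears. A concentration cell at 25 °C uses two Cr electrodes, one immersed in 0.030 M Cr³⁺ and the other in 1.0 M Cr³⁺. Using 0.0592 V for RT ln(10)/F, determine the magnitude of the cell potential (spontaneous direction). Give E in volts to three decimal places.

For a concentration cell E°cell = 0. The 1.0 M side is the cathode (reduction is favoured where [Cr³⁺] is higher).
With n = 3, E = −(0.0592/3) log([Cr³⁺]ₐₙ/[Cr³⁺]꜀ₐₜ) = −(0.0592/3) log(0.03/1) = −(0.0592/3)(-1.523) = +0.030 V.

+0.030 V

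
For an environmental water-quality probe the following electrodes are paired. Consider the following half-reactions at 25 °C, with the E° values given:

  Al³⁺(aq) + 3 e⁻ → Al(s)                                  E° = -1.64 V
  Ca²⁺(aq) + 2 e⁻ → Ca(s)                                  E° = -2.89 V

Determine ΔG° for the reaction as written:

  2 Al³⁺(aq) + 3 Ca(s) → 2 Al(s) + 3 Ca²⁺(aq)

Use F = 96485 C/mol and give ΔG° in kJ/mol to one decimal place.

As written, Al³⁺/Al is reduced (cathode) and Ca²⁺/Ca is oxidised (anode), so E°cell = (-1.64) − (-2.89) = +1.25 V.
Balancing electrons gives n = 6.
ΔG° = −nFE° = −(6)(96485)(+1.25) = -723,638 J = -723.6 kJ/mol.

-723.6 kJ/mol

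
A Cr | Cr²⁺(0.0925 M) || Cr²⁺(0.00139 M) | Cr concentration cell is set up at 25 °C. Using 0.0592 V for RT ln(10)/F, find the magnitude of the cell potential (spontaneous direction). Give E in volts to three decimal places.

+0.054 V

For a concentration cell E°cell = 0. The 0.0925 M side is the cathode (reduction is favoured where [Cr²⁺] is higher).
With n = 2, E = −(0.0592/2) log([Cr²⁺]ₐₙ/[Cr²⁺]꜀ₐₜ) = −(0.0592/2) log(0.00139/0.0925) = −(0.0592/2)(-1.823) = +0.054 V.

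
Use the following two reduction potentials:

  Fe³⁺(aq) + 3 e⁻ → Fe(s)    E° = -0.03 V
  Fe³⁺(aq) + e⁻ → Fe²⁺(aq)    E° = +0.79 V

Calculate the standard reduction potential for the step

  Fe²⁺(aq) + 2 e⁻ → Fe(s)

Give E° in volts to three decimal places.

Sequential free energies add, so n₃E°₃ = n₁E°₁ + n₂E°₂.
With n₃ = 3, and the known step contributing 1×(+0.79) V, the unknown satisfies 2·E° = 3×(-0.03) − 1×(+0.79) = -0.880.
E° = -0.880 / 2 = -0.440 V.

-0.440 V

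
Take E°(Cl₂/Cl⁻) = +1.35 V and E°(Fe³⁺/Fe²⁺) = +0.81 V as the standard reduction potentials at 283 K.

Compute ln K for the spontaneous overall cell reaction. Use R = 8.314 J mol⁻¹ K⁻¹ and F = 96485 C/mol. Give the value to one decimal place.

44.3

Cathode: Cl₂/Cl⁻; anode: Fe³⁺/Fe²⁺. E°cell = (+1.35) − (+0.81) = +0.54 V, with n = 2.
ΔG° = −nFE° = −RT ln K, so ln K = nFE°/(RT) = (2)(96485)(+0.54) / ((8.314)(283)) = 44.288.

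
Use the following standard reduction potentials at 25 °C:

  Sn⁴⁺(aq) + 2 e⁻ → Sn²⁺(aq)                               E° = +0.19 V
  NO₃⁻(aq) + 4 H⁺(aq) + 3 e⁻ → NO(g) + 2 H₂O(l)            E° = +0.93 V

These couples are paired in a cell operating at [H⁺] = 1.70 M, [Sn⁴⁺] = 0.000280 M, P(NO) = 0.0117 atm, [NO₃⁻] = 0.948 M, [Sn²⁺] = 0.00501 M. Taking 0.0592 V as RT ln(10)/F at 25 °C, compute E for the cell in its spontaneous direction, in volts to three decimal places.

NO₃⁻/NO is the cathode (higher E°), Sn⁴⁺/Sn²⁺ the anode: E°cell = +0.93 − (+0.19) = +0.74 V, n = 6.
Overall: 2 NO₃⁻(aq) + 8 H⁺(aq) + 3 Sn²⁺(aq) → 2 NO(g) + 4 H₂O(l) + 3 Sn⁴⁺(aq)
Q = P(NO)^2·[Sn⁴⁺]^3 / ([NO₃⁻]^2·[H⁺]^8·[Sn²⁺]^3); log Q = -9.419.
E = E° − (0.0592/n) log Q = +0.74 − (0.0592/6)(-9.419) = +0.833 V.

+0.833 V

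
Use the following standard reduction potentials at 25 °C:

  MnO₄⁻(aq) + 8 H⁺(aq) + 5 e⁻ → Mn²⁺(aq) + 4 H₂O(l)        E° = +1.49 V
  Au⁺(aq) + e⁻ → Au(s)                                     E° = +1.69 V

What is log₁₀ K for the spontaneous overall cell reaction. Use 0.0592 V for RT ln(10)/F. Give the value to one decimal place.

16.9

Cathode: Au⁺/Au; anode: MnO₄⁻/Mn²⁺. E°cell = +0.20 V, n = 5.
log K = nE°cell / 0.0592 = (5)(+0.20) / 0.0592 = 16.9.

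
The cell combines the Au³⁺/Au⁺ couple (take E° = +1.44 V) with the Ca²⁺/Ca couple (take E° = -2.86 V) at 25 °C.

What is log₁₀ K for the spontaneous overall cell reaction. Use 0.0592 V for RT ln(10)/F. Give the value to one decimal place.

145.3

Cathode: Au³⁺/Au⁺; anode: Ca²⁺/Ca. E°cell = +4.30 V, n = 2.
log K = nE°cell / 0.0592 = (2)(+4.30) / 0.0592 = 145.3.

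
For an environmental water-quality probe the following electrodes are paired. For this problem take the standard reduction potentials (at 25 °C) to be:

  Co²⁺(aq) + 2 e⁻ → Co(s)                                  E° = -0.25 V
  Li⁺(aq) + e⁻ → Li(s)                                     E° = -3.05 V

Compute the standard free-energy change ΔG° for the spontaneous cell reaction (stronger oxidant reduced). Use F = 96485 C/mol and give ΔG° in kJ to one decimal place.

-540.3 kJ

Co²⁺/Co (E° = -0.25 V) is the cathode; Li⁺/Li (E° = -3.05 V) is the anode, so E°cell = +2.80 V.
Balancing electrons gives n = 2 (lcm of 2 and 1).
ΔG° = −nFE° = −(2)(96485)(+2.80) = -540,316 J = -540.3 kJ.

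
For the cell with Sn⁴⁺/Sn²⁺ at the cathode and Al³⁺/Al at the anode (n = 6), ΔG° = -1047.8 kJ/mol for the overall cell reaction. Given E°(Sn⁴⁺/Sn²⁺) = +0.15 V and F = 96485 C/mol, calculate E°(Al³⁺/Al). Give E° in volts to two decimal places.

E°cell = −ΔG°/(nF) = −(-1047.8×10³)/((6)(96485)) = +1.810 V.
Since Sn⁴⁺/Sn²⁺ is the cathode and Al³⁺/Al the anode, E°cell = E°(Sn⁴⁺/Sn²⁺) − E°(Al³⁺/Al).
So E°(Al³⁺/Al) = E°(Sn⁴⁺/Sn²⁺) − E°cell = (+0.15) − (+1.810) = -1.66 V.

-1.66 V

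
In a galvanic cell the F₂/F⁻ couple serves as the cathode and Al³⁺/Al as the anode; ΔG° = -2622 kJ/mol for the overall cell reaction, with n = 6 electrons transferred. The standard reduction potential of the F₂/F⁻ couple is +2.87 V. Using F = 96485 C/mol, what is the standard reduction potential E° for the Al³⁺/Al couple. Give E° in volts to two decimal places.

E°cell = −ΔG°/(nF) = −(-2622×10³)/((6)(96485)) = +4.529 V.
Since F₂/F⁻ is the cathode and Al³⁺/Al the anode, E°cell = E°(F₂/F⁻) − E°(Al³⁺/Al).
So E°(Al³⁺/Al) = E°(F₂/F⁻) − E°cell = (+2.87) − (+4.529) = -1.66 V.

-1.66 V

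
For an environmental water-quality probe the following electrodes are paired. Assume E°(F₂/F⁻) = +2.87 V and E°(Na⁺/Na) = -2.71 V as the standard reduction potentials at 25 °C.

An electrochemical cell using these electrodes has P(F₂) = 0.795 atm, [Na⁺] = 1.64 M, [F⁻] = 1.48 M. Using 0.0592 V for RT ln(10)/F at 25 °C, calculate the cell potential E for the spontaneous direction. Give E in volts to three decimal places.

F₂/F⁻ is the cathode (higher E°), Na⁺/Na the anode: E°cell = +2.87 − (-2.71) = +5.58 V, n = 2.
Overall: F₂(g) + 2 Na(s) → 2 F⁻(aq) + 2 Na⁺(aq)
Q = [F⁻]^2·[Na⁺]^2 / (P(F₂)); log Q = 0.870.
E = E° − (0.0592/n) log Q = +5.58 − (0.0592/2)(0.870) = +5.554 V.

+5.554 V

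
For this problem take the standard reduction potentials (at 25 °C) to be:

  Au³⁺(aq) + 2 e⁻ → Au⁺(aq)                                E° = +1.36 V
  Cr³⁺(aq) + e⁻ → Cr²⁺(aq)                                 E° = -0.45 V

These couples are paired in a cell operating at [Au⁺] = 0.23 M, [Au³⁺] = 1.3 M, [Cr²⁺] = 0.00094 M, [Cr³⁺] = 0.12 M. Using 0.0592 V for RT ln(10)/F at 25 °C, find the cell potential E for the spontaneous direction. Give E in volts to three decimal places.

+1.708 V

Au³⁺/Au⁺ is the cathode (higher E°), Cr³⁺/Cr²⁺ the anode: E°cell = +1.36 − (-0.45) = +1.81 V, n = 2.
Overall: Au³⁺(aq) + 2 Cr²⁺(aq) → Au⁺(aq) + 2 Cr³⁺(aq)
Q = [Au⁺]·[Cr³⁺]^2 / ([Au³⁺]·[Cr²⁺]^2); log Q = 3.460.
E = E° − (0.0592/n) log Q = +1.81 − (0.0592/2)(3.460) = +1.708 V.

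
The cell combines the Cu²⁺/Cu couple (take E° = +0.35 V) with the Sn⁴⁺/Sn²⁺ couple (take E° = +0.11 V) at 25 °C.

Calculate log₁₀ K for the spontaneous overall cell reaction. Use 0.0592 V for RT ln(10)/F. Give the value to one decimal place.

Cathode: Cu²⁺/Cu; anode: Sn⁴⁺/Sn²⁺. E°cell = +0.24 V, n = 2.
log K = nE°cell / 0.0592 = (2)(+0.24) / 0.0592 = 8.1.

8.1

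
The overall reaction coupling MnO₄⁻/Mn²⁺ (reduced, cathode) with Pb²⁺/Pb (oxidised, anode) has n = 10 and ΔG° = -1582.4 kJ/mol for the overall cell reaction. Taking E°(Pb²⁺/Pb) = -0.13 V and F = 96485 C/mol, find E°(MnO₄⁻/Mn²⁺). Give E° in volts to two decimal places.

E°cell = −ΔG°/(nF) = −(-1582.4×10³)/((10)(96485)) = +1.640 V.
Since MnO₄⁻/Mn²⁺ is the cathode and Pb²⁺/Pb the anode, E°cell = E°(MnO₄⁻/Mn²⁺) − E°(Pb²⁺/Pb).
So E°(MnO₄⁻/Mn²⁺) = E°cell + E°(Pb²⁺/Pb) = +1.640 + (-0.13) = +1.51 V.

+1.51 V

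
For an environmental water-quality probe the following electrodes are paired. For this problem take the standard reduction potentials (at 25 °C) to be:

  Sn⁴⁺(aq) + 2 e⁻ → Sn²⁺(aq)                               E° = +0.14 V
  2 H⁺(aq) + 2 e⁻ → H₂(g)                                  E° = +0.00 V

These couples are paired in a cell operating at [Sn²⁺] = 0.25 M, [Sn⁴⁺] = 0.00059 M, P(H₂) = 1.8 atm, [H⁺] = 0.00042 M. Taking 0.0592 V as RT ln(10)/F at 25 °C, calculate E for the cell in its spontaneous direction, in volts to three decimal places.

+0.270 V

Sn⁴⁺/Sn²⁺ is the cathode (higher E°), H⁺/H₂ the anode: E°cell = +0.14 − (+0.00) = +0.14 V, n = 2.
Overall: Sn⁴⁺(aq) + H₂(g) → Sn²⁺(aq) + 2 H⁺(aq)
Q = [Sn²⁺]·[H⁺]^2 / ([Sn⁴⁺]·P(H₂)); log Q = -4.382.
E = E° − (0.0592/n) log Q = +0.14 − (0.0592/2)(-4.382) = +0.270 V.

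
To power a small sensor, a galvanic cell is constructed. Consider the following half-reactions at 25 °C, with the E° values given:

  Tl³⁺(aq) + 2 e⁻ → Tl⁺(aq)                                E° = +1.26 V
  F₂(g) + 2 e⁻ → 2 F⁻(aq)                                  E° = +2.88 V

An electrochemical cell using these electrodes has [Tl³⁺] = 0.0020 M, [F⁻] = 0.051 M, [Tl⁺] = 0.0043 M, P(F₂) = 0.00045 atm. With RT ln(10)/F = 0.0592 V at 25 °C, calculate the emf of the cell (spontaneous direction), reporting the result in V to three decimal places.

F₂/F⁻ is the cathode (higher E°), Tl³⁺/Tl⁺ the anode: E°cell = +2.88 − (+1.26) = +1.62 V, n = 2.
Overall: F₂(g) + Tl⁺(aq) → 2 F⁻(aq) + Tl³⁺(aq)
Q = [F⁻]^2·[Tl³⁺] / (P(F₂)·[Tl⁺]); log Q = 0.429.
E = E° − (0.0592/n) log Q = +1.62 − (0.0592/2)(0.429) = +1.607 V.

+1.607 V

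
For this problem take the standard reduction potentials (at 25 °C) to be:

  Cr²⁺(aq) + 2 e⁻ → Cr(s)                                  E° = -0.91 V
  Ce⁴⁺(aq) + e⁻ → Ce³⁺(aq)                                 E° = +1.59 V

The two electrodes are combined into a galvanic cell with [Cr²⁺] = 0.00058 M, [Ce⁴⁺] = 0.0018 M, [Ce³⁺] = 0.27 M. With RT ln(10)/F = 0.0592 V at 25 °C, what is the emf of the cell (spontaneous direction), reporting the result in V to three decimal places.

+2.467 V

Ce⁴⁺/Ce³⁺ is the cathode (higher E°), Cr²⁺/Cr the anode: E°cell = +1.59 − (-0.91) = +2.50 V, n = 2.
Overall: 2 Ce⁴⁺(aq) + Cr(s) → 2 Ce³⁺(aq) + Cr²⁺(aq)
Q = [Ce³⁺]^2·[Cr²⁺] / ([Ce⁴⁺]^2); log Q = 1.116.
E = E° − (0.0592/n) log Q = +2.50 − (0.0592/2)(1.116) = +2.467 V.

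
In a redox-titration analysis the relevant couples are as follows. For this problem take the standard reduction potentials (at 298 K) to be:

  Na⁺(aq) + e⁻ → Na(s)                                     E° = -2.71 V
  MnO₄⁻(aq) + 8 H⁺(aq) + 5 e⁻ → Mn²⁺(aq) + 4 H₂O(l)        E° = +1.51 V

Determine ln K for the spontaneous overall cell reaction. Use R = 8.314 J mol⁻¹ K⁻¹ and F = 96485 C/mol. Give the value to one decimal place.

821.7

Cathode: MnO₄⁻/Mn²⁺; anode: Na⁺/Na. E°cell = (+1.51) − (-2.71) = +4.22 V, with n = 5.
ΔG° = −nFE° = −RT ln K, so ln K = nFE°/(RT) = (5)(96485)(+4.22) / ((8.314)(298)) = 821.705.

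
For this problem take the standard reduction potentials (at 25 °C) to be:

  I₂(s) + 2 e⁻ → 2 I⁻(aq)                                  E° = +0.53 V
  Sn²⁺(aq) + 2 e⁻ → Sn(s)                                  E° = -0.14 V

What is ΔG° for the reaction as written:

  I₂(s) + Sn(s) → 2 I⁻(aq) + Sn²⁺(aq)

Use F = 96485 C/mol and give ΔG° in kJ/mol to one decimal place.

-129.3 kJ/mol

As written, I₂/I⁻ is reduced (cathode) and Sn²⁺/Sn is oxidised (anode), so E°cell = (+0.53) − (-0.14) = +0.67 V.
Balancing electrons gives n = 2.
ΔG° = −nFE° = −(2)(96485)(+0.67) = -129,290 J = -129.3 kJ/mol.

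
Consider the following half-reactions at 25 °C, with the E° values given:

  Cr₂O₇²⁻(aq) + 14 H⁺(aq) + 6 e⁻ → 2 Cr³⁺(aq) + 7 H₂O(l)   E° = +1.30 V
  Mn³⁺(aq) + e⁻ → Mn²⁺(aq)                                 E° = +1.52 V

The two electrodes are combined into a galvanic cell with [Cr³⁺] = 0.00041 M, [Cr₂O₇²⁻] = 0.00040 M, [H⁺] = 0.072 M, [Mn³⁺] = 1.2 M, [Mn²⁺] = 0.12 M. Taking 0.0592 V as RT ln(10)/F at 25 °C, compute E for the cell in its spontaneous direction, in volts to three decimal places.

Mn³⁺/Mn²⁺ is the cathode (higher E°), Cr₂O₇²⁻/Cr³⁺ the anode: E°cell = +1.52 − (+1.30) = +0.22 V, n = 6.
Overall: 6 Mn³⁺(aq) + 2 Cr³⁺(aq) + 7 H₂O(l) → 6 Mn²⁺(aq) + Cr₂O₇²⁻(aq) + 14 H⁺(aq)
Q = [Mn²⁺]^6·[Cr₂O₇²⁻]·[H⁺]^14 / ([Mn³⁺]^6·[Cr³⁺]^2); log Q = -18.621.
E = E° − (0.0592/n) log Q = +0.22 − (0.0592/6)(-18.621) = +0.404 V.

+0.404 V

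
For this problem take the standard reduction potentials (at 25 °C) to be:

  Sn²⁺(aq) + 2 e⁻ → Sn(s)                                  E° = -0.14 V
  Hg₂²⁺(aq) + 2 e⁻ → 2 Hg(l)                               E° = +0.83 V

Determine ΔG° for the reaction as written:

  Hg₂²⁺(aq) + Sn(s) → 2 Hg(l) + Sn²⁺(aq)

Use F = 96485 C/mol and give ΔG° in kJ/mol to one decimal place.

-187.2 kJ/mol

As written, Hg₂²⁺/Hg is reduced (cathode) and Sn²⁺/Sn is oxidised (anode), so E°cell = (+0.83) − (-0.14) = +0.97 V.
Balancing electrons gives n = 2.
ΔG° = −nFE° = −(2)(96485)(+0.97) = -187,181 J = -187.2 kJ/mol.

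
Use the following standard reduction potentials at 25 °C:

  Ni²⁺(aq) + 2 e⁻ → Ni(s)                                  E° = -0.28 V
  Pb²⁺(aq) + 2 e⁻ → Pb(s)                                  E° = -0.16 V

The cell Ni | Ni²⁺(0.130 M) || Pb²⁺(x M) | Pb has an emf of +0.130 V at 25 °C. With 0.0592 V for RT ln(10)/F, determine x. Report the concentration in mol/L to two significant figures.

Pb²⁺/Pb is the cathode, Ni²⁺/Ni the anode: E°cell = +0.12 V, n = 2.
Overall reaction: Pb²⁺(aq) + Ni(s) → Pb(s) + Ni²⁺(aq); Q = [Ni²⁺]^1/[Pb²⁺]^1.
From E = E° − (0.0592/n) log Q: log Q = (E° − E)·n/0.0592 = (+0.12 − (+0.130))·2/0.0592 = -0.3378.
So 1·log[Pb²⁺] = 1·log(0.13) − log Q = -0.8861 − (-0.3378) = -0.5483; [Pb²⁺] = 10^(-0.5483) ≈ 0.28 M.

0.28 M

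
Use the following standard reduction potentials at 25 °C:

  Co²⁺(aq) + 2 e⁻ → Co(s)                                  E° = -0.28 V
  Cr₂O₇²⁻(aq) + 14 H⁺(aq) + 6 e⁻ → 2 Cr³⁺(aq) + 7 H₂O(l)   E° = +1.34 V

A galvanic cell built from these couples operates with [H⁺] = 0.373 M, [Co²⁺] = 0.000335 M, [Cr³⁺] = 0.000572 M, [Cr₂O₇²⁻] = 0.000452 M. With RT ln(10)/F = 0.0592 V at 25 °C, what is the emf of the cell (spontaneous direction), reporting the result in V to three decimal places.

Cr₂O₇²⁻/Cr³⁺ is the cathode (higher E°), Co²⁺/Co the anode: E°cell = +1.34 − (-0.28) = +1.62 V, n = 6.
Overall: Cr₂O₇²⁻(aq) + 14 H⁺(aq) + 3 Co(s) → 2 Cr³⁺(aq) + 7 H₂O(l) + 3 Co²⁺(aq)
Q = [Cr³⁺]^2·[Co²⁺]^3 / ([Cr₂O₇²⁻]·[H⁺]^14); log Q = -7.569.
E = E° − (0.0592/n) log Q = +1.62 − (0.0592/6)(-7.569) = +1.695 V.

+1.695 V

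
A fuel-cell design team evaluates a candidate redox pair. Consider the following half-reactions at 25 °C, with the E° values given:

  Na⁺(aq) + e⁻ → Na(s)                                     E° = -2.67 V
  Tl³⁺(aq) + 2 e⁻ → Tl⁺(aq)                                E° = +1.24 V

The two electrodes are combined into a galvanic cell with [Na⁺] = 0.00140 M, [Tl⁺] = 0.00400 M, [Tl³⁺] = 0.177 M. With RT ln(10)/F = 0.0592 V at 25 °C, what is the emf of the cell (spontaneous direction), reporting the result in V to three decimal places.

Tl³⁺/Tl⁺ is the cathode (higher E°), Na⁺/Na the anode: E°cell = +1.24 − (-2.67) = +3.91 V, n = 2.
Overall: Tl³⁺(aq) + 2 Na(s) → Tl⁺(aq) + 2 Na⁺(aq)
Q = [Tl⁺]·[Na⁺]^2 / ([Tl³⁺]); log Q = -7.354.
E = E° − (0.0592/n) log Q = +3.91 − (0.0592/2)(-7.354) = +4.128 V.

+4.128 V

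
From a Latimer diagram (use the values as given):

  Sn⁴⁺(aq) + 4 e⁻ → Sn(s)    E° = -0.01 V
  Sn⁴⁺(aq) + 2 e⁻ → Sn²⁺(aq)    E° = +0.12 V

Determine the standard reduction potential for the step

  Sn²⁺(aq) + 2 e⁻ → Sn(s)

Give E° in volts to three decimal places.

-0.140 V

Sequential free energies add, so n₃E°₃ = n₁E°₁ + n₂E°₂.
With n₃ = 4, and the known step contributing 2×(+0.12) V, the unknown satisfies 2·E° = 4×(-0.01) − 2×(+0.12) = -0.280.
E° = -0.280 / 2 = -0.140 V.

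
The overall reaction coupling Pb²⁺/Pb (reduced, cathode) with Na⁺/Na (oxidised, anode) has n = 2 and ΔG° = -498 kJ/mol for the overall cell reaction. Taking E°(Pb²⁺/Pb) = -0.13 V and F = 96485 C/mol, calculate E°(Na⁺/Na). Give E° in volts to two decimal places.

-2.71 V

E°cell = −ΔG°/(nF) = −(-498×10³)/((2)(96485)) = +2.581 V.
Since Pb²⁺/Pb is the cathode and Na⁺/Na the anode, E°cell = E°(Pb²⁺/Pb) − E°(Na⁺/Na).
So E°(Na⁺/Na) = E°(Pb²⁺/Pb) − E°cell = (-0.13) − (+2.581) = -2.71 V.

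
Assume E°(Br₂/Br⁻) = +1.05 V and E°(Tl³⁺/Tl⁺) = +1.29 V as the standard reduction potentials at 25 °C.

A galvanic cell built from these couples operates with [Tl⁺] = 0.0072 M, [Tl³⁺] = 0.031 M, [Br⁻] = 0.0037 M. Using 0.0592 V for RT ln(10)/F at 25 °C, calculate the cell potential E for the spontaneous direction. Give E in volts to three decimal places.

+0.115 V

Tl³⁺/Tl⁺ is the cathode (higher E°), Br₂/Br⁻ the anode: E°cell = +1.29 − (+1.05) = +0.24 V, n = 2.
Overall: Tl³⁺(aq) + 2 Br⁻(aq) → Tl⁺(aq) + Br₂(l)
Q = [Tl⁺] / ([Tl³⁺]·[Br⁻]^2); log Q = 4.230.
E = E° − (0.0592/n) log Q = +0.24 − (0.0592/2)(4.230) = +0.115 V.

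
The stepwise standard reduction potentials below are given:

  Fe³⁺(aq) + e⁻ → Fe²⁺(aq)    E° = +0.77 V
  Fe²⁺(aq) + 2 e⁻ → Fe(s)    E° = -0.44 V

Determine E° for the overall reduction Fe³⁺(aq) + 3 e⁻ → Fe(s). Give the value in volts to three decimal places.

-0.037 V

Since ΔG° = −nFE° is additive over sequential reductions, n₃E°₃ = n₁E°₁ + n₂E°₂.
E°₃ = (1×+0.77 + 2×-0.44) / 3 = (-0.110) / 3 = -0.037 V.
E° values themselves are not directly additive — weighting by electron count is essential.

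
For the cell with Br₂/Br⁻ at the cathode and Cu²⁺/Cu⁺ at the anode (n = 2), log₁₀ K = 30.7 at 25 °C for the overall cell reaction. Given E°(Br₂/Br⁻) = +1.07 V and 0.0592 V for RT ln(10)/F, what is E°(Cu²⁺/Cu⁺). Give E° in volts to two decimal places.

E°cell = (0.0592/n)·log K = (0.0592/2)(30.7) = +0.909 V.
Since Br₂/Br⁻ is the cathode and Cu²⁺/Cu⁺ the anode, E°cell = E°(Br₂/Br⁻) − E°(Cu²⁺/Cu⁺).
So E°(Cu²⁺/Cu⁺) = E°(Br₂/Br⁻) − E°cell = (+1.07) − (+0.909) = +0.16 V.

+0.16 V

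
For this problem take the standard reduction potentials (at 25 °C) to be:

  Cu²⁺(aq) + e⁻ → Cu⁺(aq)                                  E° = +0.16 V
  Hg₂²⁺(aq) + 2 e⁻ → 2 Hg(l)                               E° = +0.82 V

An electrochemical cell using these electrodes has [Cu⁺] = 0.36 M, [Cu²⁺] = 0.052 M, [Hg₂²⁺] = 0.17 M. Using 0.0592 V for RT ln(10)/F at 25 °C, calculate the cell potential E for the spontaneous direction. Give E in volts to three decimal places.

+0.687 V

Hg₂²⁺/Hg is the cathode (higher E°), Cu²⁺/Cu⁺ the anode: E°cell = +0.82 − (+0.16) = +0.66 V, n = 2.
Overall: Hg₂²⁺(aq) + 2 Cu⁺(aq) → 2 Hg(l) + 2 Cu²⁺(aq)
Q = [Cu²⁺]^2 / ([Hg₂²⁺]·[Cu⁺]^2); log Q = -0.911.
E = E° − (0.0592/n) log Q = +0.66 − (0.0592/2)(-0.911) = +0.687 V.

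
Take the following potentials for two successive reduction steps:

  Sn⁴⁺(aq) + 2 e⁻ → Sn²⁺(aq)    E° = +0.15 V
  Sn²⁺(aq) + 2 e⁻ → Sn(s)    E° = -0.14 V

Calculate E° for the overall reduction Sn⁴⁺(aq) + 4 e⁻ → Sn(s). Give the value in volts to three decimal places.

+0.005 V

Adding the free-energy changes (−nFE°) of the two steps gives −n₃FE°₃ = −n₁FE°₁ − n₂FE°₂.
E°₃ = (2×+0.15 + 2×-0.14) / 4 = (+0.020) / 4 = +0.005 V.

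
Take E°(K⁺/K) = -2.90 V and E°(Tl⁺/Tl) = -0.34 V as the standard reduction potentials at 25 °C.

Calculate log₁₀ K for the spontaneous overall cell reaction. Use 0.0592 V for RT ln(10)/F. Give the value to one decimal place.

43.2

Cathode: Tl⁺/Tl; anode: K⁺/K. E°cell = +2.56 V, n = 1.
log K = nE°cell / 0.0592 = (1)(+2.56) / 0.0592 = 43.2.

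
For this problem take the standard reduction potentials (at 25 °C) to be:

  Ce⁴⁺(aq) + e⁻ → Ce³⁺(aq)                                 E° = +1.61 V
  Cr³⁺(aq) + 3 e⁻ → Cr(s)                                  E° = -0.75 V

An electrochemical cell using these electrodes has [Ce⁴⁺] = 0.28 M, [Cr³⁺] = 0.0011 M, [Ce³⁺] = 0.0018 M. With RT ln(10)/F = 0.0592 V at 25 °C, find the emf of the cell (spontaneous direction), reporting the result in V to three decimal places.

+2.548 V

Ce⁴⁺/Ce³⁺ is the cathode (higher E°), Cr³⁺/Cr the anode: E°cell = +1.61 − (-0.75) = +2.36 V, n = 3.
Overall: 3 Ce⁴⁺(aq) + Cr(s) → 3 Ce³⁺(aq) + Cr³⁺(aq)
Q = [Ce³⁺]^3·[Cr³⁺] / ([Ce⁴⁺]^3); log Q = -9.534.
E = E° − (0.0592/n) log Q = +2.36 − (0.0592/3)(-9.534) = +2.548 V.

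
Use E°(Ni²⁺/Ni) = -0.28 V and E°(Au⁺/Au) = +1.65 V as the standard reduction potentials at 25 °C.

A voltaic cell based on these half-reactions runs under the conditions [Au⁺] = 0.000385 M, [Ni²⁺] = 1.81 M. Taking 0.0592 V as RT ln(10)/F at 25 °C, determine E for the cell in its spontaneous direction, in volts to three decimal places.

+1.720 V

Au⁺/Au is the cathode (higher E°), Ni²⁺/Ni the anode: E°cell = +1.65 − (-0.28) = +1.93 V, n = 2.
Overall: 2 Au⁺(aq) + Ni(s) → 2 Au(s) + Ni²⁺(aq)
Q = [Ni²⁺] / ([Au⁺]^2); log Q = 7.087.
E = E° − (0.0592/n) log Q = +1.93 − (0.0592/2)(7.087) = +1.720 V.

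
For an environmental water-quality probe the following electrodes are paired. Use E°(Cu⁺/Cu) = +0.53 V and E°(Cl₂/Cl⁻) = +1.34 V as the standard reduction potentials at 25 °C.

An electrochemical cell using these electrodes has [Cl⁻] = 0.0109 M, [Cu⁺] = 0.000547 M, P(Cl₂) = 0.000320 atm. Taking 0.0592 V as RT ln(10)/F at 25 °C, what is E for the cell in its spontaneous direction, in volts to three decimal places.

Cl₂/Cl⁻ is the cathode (higher E°), Cu⁺/Cu the anode: E°cell = +1.34 − (+0.53) = +0.81 V, n = 2.
Overall: Cl₂(g) + 2 Cu(s) → 2 Cl⁻(aq) + 2 Cu⁺(aq)
Q = [Cl⁻]^2·[Cu⁺]^2 / (P(Cl₂)); log Q = -6.954.
E = E° − (0.0592/n) log Q = +0.81 − (0.0592/2)(-6.954) = +1.016 V.

+1.016 V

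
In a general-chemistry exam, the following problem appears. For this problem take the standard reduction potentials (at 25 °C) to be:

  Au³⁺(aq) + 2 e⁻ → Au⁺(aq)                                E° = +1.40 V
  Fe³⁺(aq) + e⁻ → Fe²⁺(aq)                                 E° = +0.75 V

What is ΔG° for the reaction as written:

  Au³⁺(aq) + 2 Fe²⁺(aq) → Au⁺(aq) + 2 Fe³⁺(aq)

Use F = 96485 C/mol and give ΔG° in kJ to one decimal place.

As written, Au³⁺/Au⁺ is reduced (cathode) and Fe³⁺/Fe²⁺ is oxidised (anode), so E°cell = (+1.40) − (+0.75) = +0.65 V.
Balancing electrons gives n = 2.
ΔG° = −nFE° = −(2)(96485)(+0.65) = -125,430 J = -125.4 kJ.

-125.4 kJ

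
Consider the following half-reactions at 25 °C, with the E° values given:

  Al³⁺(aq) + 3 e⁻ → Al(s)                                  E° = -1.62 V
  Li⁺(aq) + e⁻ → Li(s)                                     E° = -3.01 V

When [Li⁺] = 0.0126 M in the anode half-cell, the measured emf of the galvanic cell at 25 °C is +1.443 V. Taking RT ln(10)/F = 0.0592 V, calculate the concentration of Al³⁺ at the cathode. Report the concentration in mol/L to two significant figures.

Al³⁺/Al is the cathode, Li⁺/Li the anode: E°cell = +1.39 V, n = 3.
Overall reaction: Al³⁺(aq) + 3 Li(s) → Al(s) + 3 Li⁺(aq); Q = [Li⁺]^3/[Al³⁺]^1.
From E = E° − (0.0592/n) log Q: log Q = (E° − E)·n/0.0592 = (+1.39 − (+1.443))·3/0.0592 = -2.6858.
So 1·log[Al³⁺] = 3·log(0.0126) − log Q = -5.6989 − (-2.6858) = -3.0131; [Al³⁺] = 10^(-3.0131) ≈ 0.00097 M.

0.00097 M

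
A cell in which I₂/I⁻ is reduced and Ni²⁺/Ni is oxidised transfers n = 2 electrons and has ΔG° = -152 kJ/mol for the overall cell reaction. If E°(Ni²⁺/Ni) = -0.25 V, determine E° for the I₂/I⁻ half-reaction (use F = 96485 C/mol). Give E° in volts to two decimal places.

E°cell = −ΔG°/(nF) = −(-152×10³)/((2)(96485)) = +0.788 V.
Since I₂/I⁻ is the cathode and Ni²⁺/Ni the anode, E°cell = E°(I₂/I⁻) − E°(Ni²⁺/Ni).
So E°(I₂/I⁻) = E°cell + E°(Ni²⁺/Ni) = +0.788 + (-0.25) = +0.54 V.

+0.54 V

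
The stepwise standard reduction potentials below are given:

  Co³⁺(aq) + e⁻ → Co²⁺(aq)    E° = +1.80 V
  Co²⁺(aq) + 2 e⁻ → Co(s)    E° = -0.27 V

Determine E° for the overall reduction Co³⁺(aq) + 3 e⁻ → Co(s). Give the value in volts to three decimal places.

+0.420 V

Standard free energies of sequential steps add: ΔG°₃ = ΔG°₁ + ΔG°₂, so n₃E°₃ = n₁E°₁ + n₂E°₂.
E°₃ = (1×+1.80 + 2×-0.27) / 3 = (+1.260) / 3 = +0.420 V.
Simply averaging or adding the two E° values would be wrong; the electron-weighted sum is required.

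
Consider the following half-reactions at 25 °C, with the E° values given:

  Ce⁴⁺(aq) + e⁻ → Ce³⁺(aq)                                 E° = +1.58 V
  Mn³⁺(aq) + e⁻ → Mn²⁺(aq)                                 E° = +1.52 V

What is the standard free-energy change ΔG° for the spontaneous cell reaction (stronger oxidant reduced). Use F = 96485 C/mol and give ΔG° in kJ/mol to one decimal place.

-5.8 kJ/mol

Ce⁴⁺/Ce³⁺ (E° = +1.58 V) is the cathode; Mn³⁺/Mn²⁺ (E° = +1.52 V) is the anode, so E°cell = +0.06 V.
Balancing electrons gives n = 1 (lcm of 1 and 1).
ΔG° = −nFE° = −(1)(96485)(+0.06) = -5,789 J = -5.8 kJ/mol.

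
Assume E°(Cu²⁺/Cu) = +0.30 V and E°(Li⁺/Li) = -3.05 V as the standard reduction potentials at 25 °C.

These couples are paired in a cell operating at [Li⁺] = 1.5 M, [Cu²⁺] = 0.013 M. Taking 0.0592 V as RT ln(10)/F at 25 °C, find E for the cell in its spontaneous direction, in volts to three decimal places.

+3.284 V

Cu²⁺/Cu is the cathode (higher E°), Li⁺/Li the anode: E°cell = +0.30 − (-3.05) = +3.35 V, n = 2.
Overall: Cu²⁺(aq) + 2 Li(s) → Cu(s) + 2 Li⁺(aq)
Q = [Li⁺]^2 / ([Cu²⁺]); log Q = 2.238.
E = E° − (0.0592/n) log Q = +3.35 − (0.0592/2)(2.238) = +3.284 V.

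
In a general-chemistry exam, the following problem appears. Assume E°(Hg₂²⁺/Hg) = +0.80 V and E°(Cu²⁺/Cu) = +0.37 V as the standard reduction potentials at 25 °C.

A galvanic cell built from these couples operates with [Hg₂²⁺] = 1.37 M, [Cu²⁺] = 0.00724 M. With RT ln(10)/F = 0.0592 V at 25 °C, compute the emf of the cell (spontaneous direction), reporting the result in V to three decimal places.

Hg₂²⁺/Hg is the cathode (higher E°), Cu²⁺/Cu the anode: E°cell = +0.80 − (+0.37) = +0.43 V, n = 2.
Overall: Hg₂²⁺(aq) + Cu(s) → 2 Hg(l) + Cu²⁺(aq)
Q = [Cu²⁺] / ([Hg₂²⁺]); log Q = -2.277.
E = E° − (0.0592/n) log Q = +0.43 − (0.0592/2)(-2.277) = +0.497 V.

+0.497 V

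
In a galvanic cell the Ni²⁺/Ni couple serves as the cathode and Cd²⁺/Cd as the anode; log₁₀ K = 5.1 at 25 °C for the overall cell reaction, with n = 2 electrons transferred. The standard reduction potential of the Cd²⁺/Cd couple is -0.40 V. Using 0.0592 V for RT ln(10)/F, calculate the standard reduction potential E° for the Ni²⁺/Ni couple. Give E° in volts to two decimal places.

E°cell = (0.0592/n)·log K = (0.0592/2)(5.1) = +0.151 V.
Since Ni²⁺/Ni is the cathode and Cd²⁺/Cd the anode, E°cell = E°(Ni²⁺/Ni) − E°(Cd²⁺/Cd).
So E°(Ni²⁺/Ni) = E°cell + E°(Cd²⁺/Cd) = +0.151 + (-0.40) = -0.25 V.

-0.25 V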